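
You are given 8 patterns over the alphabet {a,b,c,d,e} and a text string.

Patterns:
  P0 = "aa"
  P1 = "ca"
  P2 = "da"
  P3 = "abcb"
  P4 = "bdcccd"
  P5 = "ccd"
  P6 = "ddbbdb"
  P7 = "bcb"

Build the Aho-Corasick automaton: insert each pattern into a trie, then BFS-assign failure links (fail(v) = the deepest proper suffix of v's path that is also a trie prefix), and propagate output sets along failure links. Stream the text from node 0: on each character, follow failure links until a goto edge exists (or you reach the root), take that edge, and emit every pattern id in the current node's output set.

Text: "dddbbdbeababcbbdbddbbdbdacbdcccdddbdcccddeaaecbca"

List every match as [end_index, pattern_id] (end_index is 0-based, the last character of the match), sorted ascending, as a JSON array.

Build:
Trie nodes:
  0='ε' goto a→1 b→10 c→3 d→5
  1='a' goto a→2 b→7
  2='aa' goto ·  [P0 ends]
  3='c' goto a→4 c→16
  4='ca' goto ·  [P1 ends]
  5='d' goto a→6 d→18
  6='da' goto ·  [P2 ends]
  7='ab' goto c→8
  8='abc' goto b→9
  9='abcb' goto ·  [P3 ends]
  10='b' goto c→23 d→11
  11='bd' goto c→12
  12='bdc' goto c→13
  13='bdcc' goto c→14
  14='bdccc' goto d→15
  15='bdcccd' goto ·  [P4 ends]
  16='cc' goto d→17
  17='ccd' goto ·  [P5 ends]
  18='dd' goto b→19
  19='ddb' goto b→20
  20='ddbb' goto d→21
  21='ddbbd' goto b→22
  22='ddbbdb' goto ·  [P6 ends]
  23='bc' goto b→24
  24='bcb' goto ·  [P7 ends]

Failure links (BFS by depth):
  n1('a'): parent n0 fail=0; on 'a' 0 → fail=0;  out ∅∪∅=∅
  n3('c'): parent n0 fail=0; on 'c' 0 → fail=0;  out ∅∪∅=∅
  n5('d'): parent n0 fail=0; on 'd' 0 → fail=0;  out ∅∪∅=∅
  n10('b'): parent n0 fail=0; on 'b' 0 → fail=0;  out ∅∪∅=∅
  n2('aa'): parent n1 fail=0; on 'a' 0 → fail=1;  out {0}∪∅={0}
  n4('ca'): parent n3 fail=0; on 'a' 0 → fail=1;  out {1}∪∅={1}
  n6('da'): parent n5 fail=0; on 'a' 0 → fail=1;  out {2}∪∅={2}
  n7('ab'): parent n1 fail=0; on 'b' 0 → fail=10;  out ∅∪∅=∅
  n11('bd'): parent n10 fail=0; on 'd' 0 → fail=5;  out ∅∪∅=∅
  n16('cc'): parent n3 fail=0; on 'c' 0 → fail=3;  out ∅∪∅=∅
  n18('dd'): parent n5 fail=0; on 'd' 0 → fail=5;  out ∅∪∅=∅
  n23('bc'): parent n10 fail=0; on 'c' 0 → fail=3;  out ∅∪∅=∅
  n8('abc'): parent n7 fail=10; on 'c' 10 → fail=23;  out ∅∪∅=∅
  n12('bdc'): parent n11 fail=5; on 'c' 5→0 → fail=3;  out ∅∪∅=∅
  n17('ccd'): parent n16 fail=3; on 'd' 3→0 → fail=5;  out {5}∪∅={5}
  n19('ddb'): parent n18 fail=5; on 'b' 5→0 → fail=10;  out ∅∪∅=∅
  n24('bcb'): parent n23 fail=3; on 'b' 3→0 → fail=10;  out {7}∪∅={7}
  n9('abcb'): parent n8 fail=23; on 'b' 23 → fail=24;  out {3}∪{7}={3,7}
  n13('bdcc'): parent n12 fail=3; on 'c' 3 → fail=16;  out ∅∪∅=∅
  n20('ddbb'): parent n19 fail=10; on 'b' 10→0 → fail=10;  out ∅∪∅=∅
  n14('bdccc'): parent n13 fail=16; on 'c' 16→3 → fail=16;  out ∅∪∅=∅
  n21('ddbbd'): parent n20 fail=10; on 'd' 10 → fail=11;  out ∅∪∅=∅
  n15('bdcccd'): parent n14 fail=16; on 'd' 16 → fail=17;  out {4}∪{5}={4,5}
  n22('ddbbdb'): parent n21 fail=11; on 'b' 11→5→0 → fail=10;  out {6}∪∅={6}

Scan:
i=0 'd': node 0→5
i=1 'd': node 5→18
i=2 'd': node 18→18 (fail-walked)
i=3 'b': node 18→19
i=4 'b': node 19→20
i=5 'd': node 20→21
i=6 'b': node 21→22  ** P6@[1:6]
i=7 'e': node 22→0 (fail-walked)
i=8 'a': node 0→1
i=9 'b': node 1→7
i=10 'a': node 7→1 (fail-walked)
i=11 'b': node 1→7
i=12 'c': node 7→8
i=13 'b': node 8→9  ** P3@[10:13],P7@[11:13]
i=14 'b': node 9→10 (fail-walked)
i=15 'd': node 10→11
i=16 'b': node 11→10 (fail-walked)
i=17 'd': node 10→11
i=18 'd': node 11→18 (fail-walked)
i=19 'b': node 18→19
i=20 'b': node 19→20
i=21 'd': node 20→21
i=22 'b': node 21→22  ** P6@[17:22]
i=23 'd': node 22→11 (fail-walked)
i=24 'a': node 11→6 (fail-walked)  ** P2@[23:24]
i=25 'c': node 6→3 (fail-walked)
i=26 'b': node 3→10 (fail-walked)
i=27 'd': node 10→11
i=28 'c': node 11→12
i=29 'c': node 12→13
i=30 'c': node 13→14
i=31 'd': node 14→15  ** P4@[26:31],P5@[29:31]
i=32 'd': node 15→18 (fail-walked)
i=33 'd': node 18→18 (fail-walked)
i=34 'b': node 18→19
i=35 'd': node 19→11 (fail-walked)
i=36 'c': node 11→12
i=37 'c': node 12→13
i=38 'c': node 13→14
i=39 'd': node 14→15  ** P4@[34:39],P5@[37:39]
i=40 'd': node 15→18 (fail-walked)
i=41 'e': node 18→0 (fail-walked)
i=42 'a': node 0→1
i=43 'a': node 1→2  ** P0@[42:43]
i=44 'e': node 2→0 (fail-walked)
i=45 'c': node 0→3
i=46 'b': node 3→10 (fail-walked)
i=47 'c': node 10→23
i=48 'a': node 23→4 (fail-walked)  ** P1@[47:48]

Matches: [[6,6],[13,3],[13,7],[22,6],[24,2],[31,4],[31,5],[39,4],[39,5],[43,0],[48,1]]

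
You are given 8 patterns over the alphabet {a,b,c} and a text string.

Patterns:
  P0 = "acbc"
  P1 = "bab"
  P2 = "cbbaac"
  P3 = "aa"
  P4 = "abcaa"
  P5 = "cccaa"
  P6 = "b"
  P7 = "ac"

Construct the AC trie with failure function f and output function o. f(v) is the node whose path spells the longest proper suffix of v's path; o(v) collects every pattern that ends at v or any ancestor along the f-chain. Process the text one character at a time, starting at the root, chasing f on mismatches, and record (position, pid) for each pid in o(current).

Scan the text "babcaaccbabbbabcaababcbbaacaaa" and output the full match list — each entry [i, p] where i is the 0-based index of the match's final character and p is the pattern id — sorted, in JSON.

Build:
Trie (insert patterns):
  0='ε' goto a→1 b→5 c→8
  1='a' goto a→14 b→15 c→2
  2='ac' goto b→3  [P7 ends]
  3='acb' goto c→4
  4='acbc' goto ·  [P0 ends]
  5='b' goto a→6  [P6 ends]
  6='ba' goto b→7
  7='bab' goto ·  [P1 ends]
  8='c' goto b→9 c→19
  9='cb' goto b→10
  10='cbb' goto a→11
  11='cbba' goto a→12
  12='cbbaa' goto c→13
  13='cbbaac' goto ·  [P2 ends]
  14='aa' goto ·  [P3 ends]
  15='ab' goto c→16
  16='abc' goto a→17
  17='abca' goto a→18
  18='abcaa' goto ·  [P4 ends]
  19='cc' goto c→20
  20='ccc' goto a→21
  21='ccca' goto a→22
  22='cccaa' goto ·  [P5 ends]

Failure links (BFS by depth):
  n1('a'): parent n0 fail=0; on 'a' 0 → fail=0;  out ∅∪∅=∅
  n5('b'): parent n0 fail=0; on 'b' 0 → fail=0;  out {6}∪∅={6}
  n8('c'): parent n0 fail=0; on 'c' 0 → fail=0;  out ∅∪∅=∅
  n2('ac'): parent n1 fail=0; on 'c' 0 → fail=8;  out {7}∪∅={7}
  n6('ba'): parent n5 fail=0; on 'a' 0 → fail=1;  out ∅∪∅=∅
  n9('cb'): parent n8 fail=0; on 'b' 0 → fail=5;  out ∅∪{6}={6}
  n14('aa'): parent n1 fail=0; on 'a' 0 → fail=1;  out {3}∪∅={3}
  n15('ab'): parent n1 fail=0; on 'b' 0 → fail=5;  out ∅∪{6}={6}
  n19('cc'): parent n8 fail=0; on 'c' 0 → fail=8;  out ∅∪∅=∅
  n3('acb'): parent n2 fail=8; on 'b' 8 → fail=9;  out ∅∪{6}={6}
  n7('bab'): parent n6 fail=1; on 'b' 1 → fail=15;  out {1}∪{6}={1,6}
  n10('cbb'): parent n9 fail=5; on 'b' 5→0 → fail=5;  out ∅∪{6}={6}
  n16('abc'): parent n15 fail=5; on 'c' 5→0 → fail=8;  out ∅∪∅=∅
  n20('ccc'): parent n19 fail=8; on 'c' 8 → fail=19;  out ∅∪∅=∅
  n4('acbc'): parent n3 fail=9; on 'c' 9→5→0 → fail=8;  out {0}∪∅={0}
  n11('cbba'): parent n10 fail=5; on 'a' 5 → fail=6;  out ∅∪∅=∅
  n17('abca'): parent n16 fail=8; on 'a' 8→0 → fail=1;  out ∅∪∅=∅
  n21('ccca'): parent n20 fail=19; on 'a' 19→8→0 → fail=1;  out ∅∪∅=∅
  n12('cbbaa'): parent n11 fail=6; on 'a' 6→1 → fail=14;  out ∅∪{3}={3}
  n18('abcaa'): parent n17 fail=1; on 'a' 1 → fail=14;  out {4}∪{3}={3,4}
  n22('cccaa'): parent n21 fail=1; on 'a' 1 → fail=14;  out {5}∪{3}={3,5}
  n13('cbbaac'): parent n12 fail=14; on 'c' 14→1 → fail=2;  out {2}∪{7}={2,7}

Run:
i=0 'b': node 0→5  emit P6@[0:0]
i=1 'a': node 5→6
i=2 'b': node 6→7  emit P1@[0:2],P6@[2:2]
i=3 'c': node 7→16 (fail-walked)
i=4 'a': node 16→17
i=5 'a': node 17→18  emit P3@[4:5],P4@[1:5]
i=6 'c': node 18→2 (fail-walked)  emit P7@[5:6]
i=7 'c': node 2→19 (fail-walked)
i=8 'b': node 19→9 (fail-walked)  emit P6@[8:8]
i=9 'a': node 9→6 (fail-walked)
i=10 'b': node 6→7  emit P1@[8:10],P6@[10:10]
i=11 'b': node 7→5 (fail-walked)  emit P6@[11:11]
i=12 'b': node 5→5 (fail-walked)  emit P6@[12:12]
i=13 'a': node 5→6
i=14 'b': node 6→7  emit P1@[12:14],P6@[14:14]
i=15 'c': node 7→16 (fail-walked)
i=16 'a': node 16→17
i=17 'a': node 17→18  emit P3@[16:17],P4@[13:17]
i=18 'b': node 18→15 (fail-walked)  emit P6@[18:18]
i=19 'a': node 15→6 (fail-walked)
i=20 'b': node 6→7  emit P1@[18:20],P6@[20:20]
i=21 'c': node 7→16 (fail-walked)
i=22 'b': node 16→9 (fail-walked)  emit P6@[22:22]
i=23 'b': node 9→10  emit P6@[23:23]
i=24 'a': node 10→11
i=25 'a': node 11→12  emit P3@[24:25]
i=26 'c': node 12→13  emit P2@[21:26],P7@[25:26]
i=27 'a': node 13→1 (fail-walked)
i=28 'a': node 1→14  emit P3@[27:28]
i=29 'a': node 14→14 (fail-walked)  emit P3@[28:29]

All matches (sorted): [[0,6],[2,1],[2,6],[5,3],[5,4],[6,7],[8,6],[10,1],[10,6],[11,6],[12,6],[14,1],[14,6],[17,3],[17,4],[18,6],[20,1],[20,6],[22,6],[23,6],[25,3],[26,2],[26,7],[28,3],[29,3]]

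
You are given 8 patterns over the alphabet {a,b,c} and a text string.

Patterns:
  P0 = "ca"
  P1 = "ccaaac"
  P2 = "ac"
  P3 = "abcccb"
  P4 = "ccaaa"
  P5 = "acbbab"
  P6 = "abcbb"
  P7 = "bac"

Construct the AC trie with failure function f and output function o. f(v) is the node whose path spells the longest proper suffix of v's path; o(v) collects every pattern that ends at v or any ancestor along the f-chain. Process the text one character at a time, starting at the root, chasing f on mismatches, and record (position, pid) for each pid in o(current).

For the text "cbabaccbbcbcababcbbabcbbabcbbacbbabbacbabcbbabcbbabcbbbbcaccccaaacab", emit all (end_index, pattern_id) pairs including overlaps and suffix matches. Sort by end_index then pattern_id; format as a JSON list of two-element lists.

Build:
Trie (insert patterns):
  n0 'ε': a→8 b→21 c→1
  n1 'c': a→2 c→3
  n2 'ca': ·  ←P0
  n3 'cc': a→4
  n4 'cca': a→5
  n5 'ccaa': a→6
  n6 'ccaaa': c→7  ←P4
  n7 'ccaaac': ·  ←P1
  n8 'a': b→10 c→9
  n9 'ac': b→15  ←P2
  n10 'ab': c→11
  n11 'abc': b→19 c→12
  n12 'abcc': c→13
  n13 'abccc': b→14
  n14 'abcccb': ·  ←P3
  n15 'acb': b→16
  n16 'acbb': a→17
  n17 'acbba': b→18
  n18 'acbbab': ·  ←P5
  n19 'abcb': b→20
  n20 'abcbb': ·  ←P6
  n21 'b': a→22
  n22 'ba': c→23
  n23 'bac': ·  ←P7

BFS fail/out derivation:
  n1('c'): parent n0 fail=0; on 'c' 0 → fail=0;  out ∅∪∅=∅
  n8('a'): parent n0 fail=0; on 'a' 0 → fail=0;  out ∅∪∅=∅
  n21('b'): parent n0 fail=0; on 'b' 0 → fail=0;  out ∅∪∅=∅
  n2('ca'): parent n1 fail=0; on 'a' 0 → fail=8;  out {0}∪∅={0}
  n3('cc'): parent n1 fail=0; on 'c' 0 → fail=1;  out ∅∪∅=∅
  n9('ac'): parent n8 fail=0; on 'c' 0 → fail=1;  out {2}∪∅={2}
  n10('ab'): parent n8 fail=0; on 'b' 0 → fail=21;  out ∅∪∅=∅
  n22('ba'): parent n21 fail=0; on 'a' 0 → fail=8;  out ∅∪∅=∅
  n4('cca'): parent n3 fail=1; on 'a' 1 → fail=2;  out ∅∪{0}={0}
  n11('abc'): parent n10 fail=21; on 'c' 21→0 → fail=1;  out ∅∪∅=∅
  n15('acb'): parent n9 fail=1; on 'b' 1→0 → fail=21;  out ∅∪∅=∅
  n23('bac'): parent n22 fail=8; on 'c' 8 → fail=9;  out {7}∪{2}={2,7}
  n5('ccaa'): parent n4 fail=2; on 'a' 2→8→0 → fail=8;  out ∅∪∅=∅
  n12('abcc'): parent n11 fail=1; on 'c' 1 → fail=3;  out ∅∪∅=∅
  n16('acbb'): parent n15 fail=21; on 'b' 21→0 → fail=21;  out ∅∪∅=∅
  n19('abcb'): parent n11 fail=1; on 'b' 1→0 → fail=21;  out ∅∪∅=∅
  n6('ccaaa'): parent n5 fail=8; on 'a' 8→0 → fail=8;  out {4}∪∅={4}
  n13('abccc'): parent n12 fail=3; on 'c' 3→1 → fail=3;  out ∅∪∅=∅
  n17('acbba'): parent n16 fail=21; on 'a' 21 → fail=22;  out ∅∪∅=∅
  n20('abcbb'): parent n19 fail=21; on 'b' 21→0 → fail=21;  out {6}∪∅={6}
  n7('ccaaac'): parent n6 fail=8; on 'c' 8 → fail=9;  out {1}∪{2}={1,2}
  n14('abcccb'): parent n13 fail=3; on 'b' 3→1→0 → fail=21;  out {3}∪∅={3}
  n18('acbbab'): parent n17 fail=22; on 'b' 22→8 → fail=10;  out {5}∪∅={5}

Run:
i=0 'c': node 0→1
i=1 'b': node 1→21 (via fail)
i=2 'a': node 21→22
i=3 'b': node 22→10 (via fail)
i=4 'a': node 10→22 (via fail)
i=5 'c': node 22→23  → match P2@[4:5],P7@[3:5]
i=6 'c': node 23→3 (via fail)
i=7 'b': node 3→21 (via fail)
i=8 'b': node 21→21 (via fail)
i=9 'c': node 21→1 (via fail)
i=10 'b': node 1→21 (via fail)
i=11 'c': node 21→1 (via fail)
i=12 'a': node 1→2  → match P0@[11:12]
i=13 'b': node 2→10 (via fail)
i=14 'a': node 10→22 (via fail)
i=15 'b': node 22→10 (via fail)
i=16 'c': node 10→11
i=17 'b': node 11→19
i=18 'b': node 19→20  → match P6@[14:18]
i=19 'a': node 20→22 (via fail)
i=20 'b': node 22→10 (via fail)
i=21 'c': node 10→11
i=22 'b': node 11→19
i=23 'b': node 19→20  → match P6@[19:23]
i=24 'a': node 20→22 (via fail)
i=25 'b': node 22→10 (via fail)
i=26 'c': node 10→11
i=27 'b': node 11→19
i=28 'b': node 19→20  → match P6@[24:28]
i=29 'a': node 20→22 (via fail)
i=30 'c': node 22→23  → match P2@[29:30],P7@[28:30]
i=31 'b': node 23→15 (via fail)
i=32 'b': node 15→16
i=33 'a': node 16→17
i=34 'b': node 17→18  → match P5@[29:34]
i=35 'b': node 18→21 (via fail)
i=36 'a': node 21→22
i=37 'c': node 22→23  → match P2@[36:37],P7@[35:37]
i=38 'b': node 23→15 (via fail)
i=39 'a': node 15→22 (via fail)
i=40 'b': node 22→10 (via fail)
i=41 'c': node 10→11
i=42 'b': node 11→19
i=43 'b': node 19→20  → match P6@[39:43]
i=44 'a': node 20→22 (via fail)
i=45 'b': node 22→10 (via fail)
i=46 'c': node 10→11
i=47 'b': node 11→19
i=48 'b': node 19→20  → match P6@[44:48]
i=49 'a': node 20→22 (via fail)
i=50 'b': node 22→10 (via fail)
i=51 'c': node 10→11
i=52 'b': node 11→19
i=53 'b': node 19→20  → match P6@[49:53]
i=54 'b': node 20→21 (via fail)
i=55 'b': node 21→21 (via fail)
i=56 'c': node 21→1 (via fail)
i=57 'a': node 1→2  → match P0@[56:57]
i=58 'c': node 2→9 (via fail)  → match P2@[57:58]
i=59 'c': node 9→3 (via fail)
i=60 'c': node 3→3 (via fail)
i=61 'c': node 3→3 (via fail)
i=62 'a': node 3→4  → match P0@[61:62]
i=63 'a': node 4→5
i=64 'a': node 5→6  → match P4@[60:64]
i=65 'c': node 6→7  → match P1@[60:65],P2@[64:65]
i=66 'a': node 7→2 (via fail)  → match P0@[65:66]
i=67 'b': node 2→10 (via fail)

Matches: [[5,2],[5,7],[12,0],[18,6],[23,6],[28,6],[30,2],[30,7],[34,5],[37,2],[37,7],[43,6],[48,6],[53,6],[57,0],[58,2],[62,0],[64,4],[65,1],[65,2],[66,0]]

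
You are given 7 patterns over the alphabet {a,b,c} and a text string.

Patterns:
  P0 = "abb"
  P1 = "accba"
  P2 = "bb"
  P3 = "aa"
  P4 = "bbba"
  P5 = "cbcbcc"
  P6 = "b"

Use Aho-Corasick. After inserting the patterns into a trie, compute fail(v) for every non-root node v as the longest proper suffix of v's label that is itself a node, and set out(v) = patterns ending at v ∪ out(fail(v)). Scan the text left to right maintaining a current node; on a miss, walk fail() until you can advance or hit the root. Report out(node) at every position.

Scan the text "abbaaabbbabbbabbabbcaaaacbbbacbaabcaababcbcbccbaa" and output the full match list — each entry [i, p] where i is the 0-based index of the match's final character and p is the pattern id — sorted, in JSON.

Build:
Trie nodes:
  n0 'ε': a→1 b→8 c→13
  n1 'a': a→10 b→2 c→4
  n2 'ab': b→3
  n3 'abb': ·  [P0 ends]
  n4 'ac': c→5
  n5 'acc': b→6
  n6 'accb': a→7
  n7 'accba': ·  [P1 ends]
  n8 'b': b→9  [P6 ends]
  n9 'bb': b→11  [P2 ends]
  n10 'aa': ·  [P3 ends]
  n11 'bbb': a→12
  n12 'bbba': ·  [P4 ends]
  n13 'c': b→14
  n14 'cb': c→15
  n15 'cbc': b→16
  n16 'cbcb': c→17
  n17 'cbcbc': c→18
  n18 'cbcbcc': ·  [P5 ends]

Failure links (BFS by depth):
  n1('a'): parent n0 fail=0; on 'a' 0 → fail=0;  out ∅∪∅=∅
  n8('b'): parent n0 fail=0; on 'b' 0 → fail=0;  out {6}∪∅={6}
  n13('c'): parent n0 fail=0; on 'c' 0 → fail=0;  out ∅∪∅=∅
  n2('ab'): parent n1 fail=0; on 'b' 0 → fail=8;  out ∅∪{6}={6}
  n4('ac'): parent n1 fail=0; on 'c' 0 → fail=13;  out ∅∪∅=∅
  n9('bb'): parent n8 fail=0; on 'b' 0 → fail=8;  out {2}∪{6}={2,6}
  n10('aa'): parent n1 fail=0; on 'a' 0 → fail=1;  out {3}∪∅={3}
  n14('cb'): parent n13 fail=0; on 'b' 0 → fail=8;  out ∅∪{6}={6}
  n3('abb'): parent n2 fail=8; on 'b' 8 → fail=9;  out {0}∪{2,6}={0,2,6}
  n5('acc'): parent n4 fail=13; on 'c' 13→0 → fail=13;  out ∅∪∅=∅
  n11('bbb'): parent n9 fail=8; on 'b' 8 → fail=9;  out ∅∪{2,6}={2,6}
  n15('cbc'): parent n14 fail=8; on 'c' 8→0 → fail=13;  out ∅∪∅=∅
  n6('accb'): parent n5 fail=13; on 'b' 13 → fail=14;  out ∅∪{6}={6}
  n12('bbba'): parent n11 fail=9; on 'a' 9→8→0 → fail=1;  out {4}∪∅={4}
  n16('cbcb'): parent n15 fail=13; on 'b' 13 → fail=14;  out ∅∪{6}={6}
  n7('accba'): parent n6 fail=14; on 'a' 14→8→0 → fail=1;  out {1}∪∅={1}
  n17('cbcbc'): parent n16 fail=14; on 'c' 14 → fail=15;  out ∅∪∅=∅
  n18('cbcbcc'): parent n17 fail=15; on 'c' 15→13→0 → fail=13;  out {5}∪∅={5}

Scan:
pos 0 'a': at 1
pos 1 'b': at 2  ** P6@[1:1]
pos 2 'b': at 3  ** P0@[0:2],P2@[1:2],P6@[2:2]
pos 3 'a': at 1 ·f
pos 4 'a': at 10  ** P3@[3:4]
pos 5 'a': at 10 ·f  ** P3@[4:5]
pos 6 'b': at 2 ·f  ** P6@[6:6]
pos 7 'b': at 3  ** P0@[5:7],P2@[6:7],P6@[7:7]
pos 8 'b': at 11 ·f  ** P2@[7:8],P6@[8:8]
pos 9 'a': at 12  ** P4@[6:9]
pos 10 'b': at 2 ·f  ** P6@[10:10]
pos 11 'b': at 3  ** P0@[9:11],P2@[10:11],P6@[11:11]
pos 12 'b': at 11 ·f  ** P2@[11:12],P6@[12:12]
pos 13 'a': at 12  ** P4@[10:13]
pos 14 'b': at 2 ·f  ** P6@[14:14]
pos 15 'b': at 3  ** P0@[13:15],P2@[14:15],P6@[15:15]
pos 16 'a': at 1 ·f
pos 17 'b': at 2  ** P6@[17:17]
pos 18 'b': at 3  ** P0@[16:18],P2@[17:18],P6@[18:18]
pos 19 'c': at 13 ·f
pos 20 'a': at 1 ·f
pos 21 'a': at 10  ** P3@[20:21]
pos 22 'a': at 10 ·f  ** P3@[21:22]
pos 23 'a': at 10 ·f  ** P3@[22:23]
pos 24 'c': at 4 ·f
pos 25 'b': at 14 ·f  ** P6@[25:25]
pos 26 'b': at 9 ·f  ** P2@[25:26],P6@[26:26]
pos 27 'b': at 11  ** P2@[26:27],P6@[27:27]
pos 28 'a': at 12  ** P4@[25:28]
pos 29 'c': at 4 ·f
pos 30 'b': at 14 ·f  ** P6@[30:30]
pos 31 'a': at 1 ·f
pos 32 'a': at 10  ** P3@[31:32]
pos 33 'b': at 2 ·f  ** P6@[33:33]
pos 34 'c': at 13 ·f
pos 35 'a': at 1 ·f
pos 36 'a': at 10  ** P3@[35:36]
pos 37 'b': at 2 ·f  ** P6@[37:37]
pos 38 'a': at 1 ·f
pos 39 'b': at 2  ** P6@[39:39]
pos 40 'c': at 13 ·f
pos 41 'b': at 14  ** P6@[41:41]
pos 42 'c': at 15
pos 43 'b': at 16  ** P6@[43:43]
pos 44 'c': at 17
pos 45 'c': at 18  ** P5@[40:45]
pos 46 'b': at 14 ·f  ** P6@[46:46]
pos 47 'a': at 1 ·f
pos 48 'a': at 10  ** P3@[47:48]

All matches (sorted): [[1,6],[2,0],[2,2],[2,6],[4,3],[5,3],[6,6],[7,0],[7,2],[7,6],[8,2],[8,6],[9,4],[10,6],[11,0],[11,2],[11,6],[12,2],[12,6],[13,4],[14,6],[15,0],[15,2],[15,6],[17,6],[18,0],[18,2],[18,6],[21,3],[22,3],[23,3],[25,6],[26,2],[26,6],[27,2],[27,6],[28,4],[30,6],[32,3],[33,6],[36,3],[37,6],[39,6],[41,6],[43,6],[45,5],[46,6],[48,3]]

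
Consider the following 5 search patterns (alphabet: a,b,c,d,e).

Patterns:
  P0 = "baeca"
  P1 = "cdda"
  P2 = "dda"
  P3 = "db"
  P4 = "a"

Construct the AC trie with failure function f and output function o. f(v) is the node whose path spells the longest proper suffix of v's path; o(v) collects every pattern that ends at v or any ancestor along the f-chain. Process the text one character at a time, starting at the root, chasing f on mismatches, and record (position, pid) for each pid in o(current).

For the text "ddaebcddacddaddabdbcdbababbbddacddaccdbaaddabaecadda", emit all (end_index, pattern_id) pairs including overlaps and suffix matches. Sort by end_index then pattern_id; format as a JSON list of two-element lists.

Build automaton:
Trie (insert patterns):
  n0 'ε': a→14 b→1 c→6 d→10
  n1 'b': a→2
  n2 'ba': e→3
  n3 'bae': c→4
  n4 'baec': a→5
  n5 'baeca': ·  [P0 ends]
  n6 'c': d→7
  n7 'cd': d→8
  n8 'cdd': a→9
  n9 'cdda': ·  [P1 ends]
  n10 'd': b→13 d→11
  n11 'dd': a→12
  n12 'dda': ·  [P2 ends]
  n13 'db': ·  [P3 ends]
  n14 'a': ·  [P4 ends]

Failure links (BFS by depth):
  n1('b'): parent n0 fail=0; on 'b' 0 → fail=0;  out ∅∪∅=∅
  n6('c'): parent n0 fail=0; on 'c' 0 → fail=0;  out ∅∪∅=∅
  n10('d'): parent n0 fail=0; on 'd' 0 → fail=0;  out ∅∪∅=∅
  n14('a'): parent n0 fail=0; on 'a' 0 → fail=0;  out {4}∪∅={4}
  n2('ba'): parent n1 fail=0; on 'a' 0 → fail=14;  out ∅∪{4}={4}
  n7('cd'): parent n6 fail=0; on 'd' 0 → fail=10;  out ∅∪∅=∅
  n11('dd'): parent n10 fail=0; on 'd' 0 → fail=10;  out ∅∪∅=∅
  n13('db'): parent n10 fail=0; on 'b' 0 → fail=1;  out {3}∪∅={3}
  n3('bae'): parent n2 fail=14; on 'e' 14→0 → fail=0;  out ∅∪∅=∅
  n8('cdd'): parent n7 fail=10; on 'd' 10 → fail=11;  out ∅∪∅=∅
  n12('dda'): parent n11 fail=10; on 'a' 10→0 → fail=14;  out {2}∪{4}={2,4}
  n4('baec'): parent n3 fail=0; on 'c' 0 → fail=6;  out ∅∪∅=∅
  n9('cdda'): parent n8 fail=11; on 'a' 11 → fail=12;  out {1}∪{2,4}={1,2,4}
  n5('baeca'): parent n4 fail=6; on 'a' 6→0 → fail=14;  out {0}∪{4}={0,4}

Text stream:
i=0 'd': node 0→10
i=1 'd': node 10→11
i=2 'a': node 11→12  ** P2@[0:2],P4@[2:2]
i=3 'e': node 12→0 (via fail)
i=4 'b': node 0→1
i=5 'c': node 1→6 (via fail)
i=6 'd': node 6→7
i=7 'd': node 7→8
i=8 'a': node 8→9  ** P1@[5:8],P2@[6:8],P4@[8:8]
i=9 'c': node 9→6 (via fail)
i=10 'd': node 6→7
i=11 'd': node 7→8
i=12 'a': node 8→9  ** P1@[9:12],P2@[10:12],P4@[12:12]
i=13 'd': node 9→10 (via fail)
i=14 'd': node 10→11
i=15 'a': node 11→12  ** P2@[13:15],P4@[15:15]
i=16 'b': node 12→1 (via fail)
i=17 'd': node 1→10 (via fail)
i=18 'b': node 10→13  ** P3@[17:18]
i=19 'c': node 13→6 (via fail)
i=20 'd': node 6→7
i=21 'b': node 7→13 (via fail)  ** P3@[20:21]
i=22 'a': node 13→2 (via fail)  ** P4@[22:22]
i=23 'b': node 2→1 (via fail)
i=24 'a': node 1→2  ** P4@[24:24]
i=25 'b': node 2→1 (via fail)
i=26 'b': node 1→1 (via fail)
i=27 'b': node 1→1 (via fail)
i=28 'd': node 1→10 (via fail)
i=29 'd': node 10→11
i=30 'a': node 11→12  ** P2@[28:30],P4@[30:30]
i=31 'c': node 12→6 (via fail)
i=32 'd': node 6→7
i=33 'd': node 7→8
i=34 'a': node 8→9  ** P1@[31:34],P2@[32:34],P4@[34:34]
i=35 'c': node 9→6 (via fail)
i=36 'c': node 6→6 (via fail)
i=37 'd': node 6→7
i=38 'b': node 7→13 (via fail)  ** P3@[37:38]
i=39 'a': node 13→2 (via fail)  ** P4@[39:39]
i=40 'a': node 2→14 (via fail)  ** P4@[40:40]
i=41 'd': node 14→10 (via fail)
i=42 'd': node 10→11
i=43 'a': node 11→12  ** P2@[41:43],P4@[43:43]
i=44 'b': node 12→1 (via fail)
i=45 'a': node 1→2  ** P4@[45:45]
i=46 'e': node 2→3
i=47 'c': node 3→4
i=48 'a': node 4→5  ** P0@[44:48],P4@[48:48]
i=49 'd': node 5→10 (via fail)
i=50 'd': node 10→11
i=51 'a': node 11→12  ** P2@[49:51],P4@[51:51]

Result: [[2,2],[2,4],[8,1],[8,2],[8,4],[12,1],[12,2],[12,4],[15,2],[15,4],[18,3],[21,3],[22,4],[24,4],[30,2],[30,4],[34,1],[34,2],[34,4],[38,3],[39,4],[40,4],[43,2],[43,4],[45,4],[48,0],[48,4],[51,2],[51,4]]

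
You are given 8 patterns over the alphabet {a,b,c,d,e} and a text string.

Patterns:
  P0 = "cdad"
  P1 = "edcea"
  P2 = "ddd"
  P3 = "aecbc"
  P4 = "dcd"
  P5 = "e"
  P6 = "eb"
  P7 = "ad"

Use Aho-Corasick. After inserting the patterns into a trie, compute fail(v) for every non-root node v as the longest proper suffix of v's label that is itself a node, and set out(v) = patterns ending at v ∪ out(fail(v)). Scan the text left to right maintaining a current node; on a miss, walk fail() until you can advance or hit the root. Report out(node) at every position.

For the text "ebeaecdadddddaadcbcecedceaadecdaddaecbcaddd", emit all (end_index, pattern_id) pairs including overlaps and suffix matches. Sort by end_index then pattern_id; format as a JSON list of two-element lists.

Construct AC machine:
Trie (insert patterns):
  0='ε' goto a→13 c→1 d→10 e→5
  1='c' goto d→2
  2='cd' goto a→3
  3='cda' goto d→4
  4='cdad' goto ·  [P0 ends]
  5='e' goto b→20 d→6  [P5 ends]
  6='ed' goto c→7
  7='edc' goto e→8
  8='edce' goto a→9
  9='edcea' goto ·  [P1 ends]
  10='d' goto c→18 d→11
  11='dd' goto d→12
  12='ddd' goto ·  [P2 ends]
  13='a' goto d→21 e→14
  14='ae' goto c→15
  15='aec' goto b→16
  16='aecb' goto c→17
  17='aecbc' goto ·  [P3 ends]
  18='dc' goto d→19
  19='dcd' goto ·  [P4 ends]
  20='eb' goto ·  [P6 ends]
  21='ad' goto ·  [P7 ends]

Failure links (BFS by depth):
  n1('c'): parent n0 fail=0; on 'c' 0 → fail=0;  out ∅∪∅=∅
  n5('e'): parent n0 fail=0; on 'e' 0 → fail=0;  out {5}∪∅={5}
  n10('d'): parent n0 fail=0; on 'd' 0 → fail=0;  out ∅∪∅=∅
  n13('a'): parent n0 fail=0; on 'a' 0 → fail=0;  out ∅∪∅=∅
  n2('cd'): parent n1 fail=0; on 'd' 0 → fail=10;  out ∅∪∅=∅
  n6('ed'): parent n5 fail=0; on 'd' 0 → fail=10;  out ∅∪∅=∅
  n11('dd'): parent n10 fail=0; on 'd' 0 → fail=10;  out ∅∪∅=∅
  n14('ae'): parent n13 fail=0; on 'e' 0 → fail=5;  out ∅∪{5}={5}
  n18('dc'): parent n10 fail=0; on 'c' 0 → fail=1;  out ∅∪∅=∅
  n20('eb'): parent n5 fail=0; on 'b' 0 → fail=0;  out {6}∪∅={6}
  n21('ad'): parent n13 fail=0; on 'd' 0 → fail=10;  out {7}∪∅={7}
  n3('cda'): parent n2 fail=10; on 'a' 10→0 → fail=13;  out ∅∪∅=∅
  n7('edc'): parent n6 fail=10; on 'c' 10 → fail=18;  out ∅∪∅=∅
  n12('ddd'): parent n11 fail=10; on 'd' 10 → fail=11;  out {2}∪∅={2}
  n15('aec'): parent n14 fail=5; on 'c' 5→0 → fail=1;  out ∅∪∅=∅
  n19('dcd'): parent n18 fail=1; on 'd' 1 → fail=2;  out {4}∪∅={4}
  n4('cdad'): parent n3 fail=13; on 'd' 13 → fail=21;  out {0}∪{7}={0,7}
  n8('edce'): parent n7 fail=18; on 'e' 18→1→0 → fail=5;  out ∅∪{5}={5}
  n16('aecb'): parent n15 fail=1; on 'b' 1→0 → fail=0;  out ∅∪∅=∅
  n9('edcea'): parent n8 fail=5; on 'a' 5→0 → fail=13;  out {1}∪∅={1}
  n17('aecbc'): parent n16 fail=0; on 'c' 0 → fail=1;  out {3}∪∅={3}

Scan:
i=0 'e': node 0→5  ** P5@[0:0]
i=1 'b': node 5→20  ** P6@[0:1]
i=2 'e': node 20→5 ·f  ** P5@[2:2]
i=3 'a': node 5→13 ·f
i=4 'e': node 13→14  ** P5@[4:4]
i=5 'c': node 14→15
i=6 'd': node 15→2 ·f
i=7 'a': node 2→3
i=8 'd': node 3→4  ** P0@[5:8],P7@[7:8]
i=9 'd': node 4→11 ·f
i=10 'd': node 11→12  ** P2@[8:10]
i=11 'd': node 12→12 ·f  ** P2@[9:11]
i=12 'd': node 12→12 ·f  ** P2@[10:12]
i=13 'a': node 12→13 ·f
i=14 'a': node 13→13 ·f
i=15 'd': node 13→21  ** P7@[14:15]
i=16 'c': node 21→18 ·f
i=17 'b': node 18→0 ·f
i=18 'c': node 0→1
i=19 'e': node 1→5 ·f  ** P5@[19:19]
i=20 'c': node 5→1 ·f
i=21 'e': node 1→5 ·f  ** P5@[21:21]
i=22 'd': node 5→6
i=23 'c': node 6→7
i=24 'e': node 7→8  ** P5@[24:24]
i=25 'a': node 8→9  ** P1@[21:25]
i=26 'a': node 9→13 ·f
i=27 'd': node 13→21  ** P7@[26:27]
i=28 'e': node 21→5 ·f  ** P5@[28:28]
i=29 'c': node 5→1 ·f
i=30 'd': node 1→2
i=31 'a': node 2→3
i=32 'd': node 3→4  ** P0@[29:32],P7@[31:32]
i=33 'd': node 4→11 ·f
i=34 'a': node 11→13 ·f
i=35 'e': node 13→14  ** P5@[35:35]
i=36 'c': node 14→15
i=37 'b': node 15→16
i=38 'c': node 16→17  ** P3@[34:38]
i=39 'a': node 17→13 ·f
i=40 'd': node 13→21  ** P7@[39:40]
i=41 'd': node 21→11 ·f
i=42 'd': node 11→12  ** P2@[40:42]

Matches: [[0,5],[1,6],[2,5],[4,5],[8,0],[8,7],[10,2],[11,2],[12,2],[15,7],[19,5],[21,5],[24,5],[25,1],[27,7],[28,5],[32,0],[32,7],[35,5],[38,3],[40,7],[42,2]]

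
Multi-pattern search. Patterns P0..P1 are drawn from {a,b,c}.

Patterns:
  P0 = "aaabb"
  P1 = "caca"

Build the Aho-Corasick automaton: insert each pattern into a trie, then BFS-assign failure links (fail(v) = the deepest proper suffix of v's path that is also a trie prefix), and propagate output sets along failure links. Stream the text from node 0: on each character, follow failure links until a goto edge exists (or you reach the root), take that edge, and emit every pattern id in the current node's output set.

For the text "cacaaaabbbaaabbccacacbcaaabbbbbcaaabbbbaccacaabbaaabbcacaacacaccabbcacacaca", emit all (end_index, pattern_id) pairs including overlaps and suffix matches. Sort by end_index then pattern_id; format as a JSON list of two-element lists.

Construct AC machine:
Trie (insert patterns):
  0='ε' goto a→1 c→6
  1='a' goto a→2
  2='aa' goto a→3
  3='aaa' goto b→4
  4='aaab' goto b→5
  5='aaabb' goto ·  ←P0
  6='c' goto a→7
  7='ca' goto c→8
  8='cac' goto a→9
  9='caca' goto ·  ←P1

Failure links (BFS by depth):
  n1('a'): parent n0 fail=0; on 'a' 0 → fail=0;  out ∅∪∅=∅
  n6('c'): parent n0 fail=0; on 'c' 0 → fail=0;  out ∅∪∅=∅
  n2('aa'): parent n1 fail=0; on 'a' 0 → fail=1;  out ∅∪∅=∅
  n7('ca'): parent n6 fail=0; on 'a' 0 → fail=1;  out ∅∪∅=∅
  n3('aaa'): parent n2 fail=1; on 'a' 1 → fail=2;  out ∅∪∅=∅
  n8('cac'): parent n7 fail=1; on 'c' 1→0 → fail=6;  out ∅∪∅=∅
  n4('aaab'): parent n3 fail=2; on 'b' 2→1→0 → fail=0;  out ∅∪∅=∅
  n9('caca'): parent n8 fail=6; on 'a' 6 → fail=7;  out {1}∪∅={1}
  n5('aaabb'): parent n4 fail=0; on 'b' 0 → fail=0;  out {0}∪∅={0}

Scan:
[0] read 'c'  n0⇒n6
[1] read 'a'  n6⇒n7
[2] read 'c'  n7⇒n8
[3] read 'a'  n8⇒n9  emit P1@[0:3]
[4] read 'a'  n9⇒n2 (via fail)
[5] read 'a'  n2⇒n3
[6] read 'a'  n3⇒n3 (via fail)
[7] read 'b'  n3⇒n4
[8] read 'b'  n4⇒n5  emit P0@[4:8]
[9] read 'b'  n5⇒n0 (via fail)
[10] read 'a'  n0⇒n1
[11] read 'a'  n1⇒n2
[12] read 'a'  n2⇒n3
[13] read 'b'  n3⇒n4
[14] read 'b'  n4⇒n5  emit P0@[10:14]
[15] read 'c'  n5⇒n6 (via fail)
[16] read 'c'  n6⇒n6 (via fail)
[17] read 'a'  n6⇒n7
[18] read 'c'  n7⇒n8
[19] read 'a'  n8⇒n9  emit P1@[16:19]
[20] read 'c'  n9⇒n8 (via fail)
[21] read 'b'  n8⇒n0 (via fail)
[22] read 'c'  n0⇒n6
[23] read 'a'  n6⇒n7
[24] read 'a'  n7⇒n2 (via fail)
[25] read 'a'  n2⇒n3
[26] read 'b'  n3⇒n4
[27] read 'b'  n4⇒n5  emit P0@[23:27]
[28] read 'b'  n5⇒n0 (via fail)
[29] read 'b'  n0⇒n0
[30] read 'b'  n0⇒n0
[31] read 'c'  n0⇒n6
[32] read 'a'  n6⇒n7
[33] read 'a'  n7⇒n2 (via fail)
[34] read 'a'  n2⇒n3
[35] read 'b'  n3⇒n4
[36] read 'b'  n4⇒n5  emit P0@[32:36]
[37] read 'b'  n5⇒n0 (via fail)
[38] read 'b'  n0⇒n0
[39] read 'a'  n0⇒n1
[40] read 'c'  n1⇒n6 (via fail)
[41] read 'c'  n6⇒n6 (via fail)
[42] read 'a'  n6⇒n7
[43] read 'c'  n7⇒n8
[44] read 'a'  n8⇒n9  emit P1@[41:44]
[45] read 'a'  n9⇒n2 (via fail)
[46] read 'b'  n2⇒n0 (via fail)
[47] read 'b'  n0⇒n0
[48] read 'a'  n0⇒n1
[49] read 'a'  n1⇒n2
[50] read 'a'  n2⇒n3
[51] read 'b'  n3⇒n4
[52] read 'b'  n4⇒n5  emit P0@[48:52]
[53] read 'c'  n5⇒n6 (via fail)
[54] read 'a'  n6⇒n7
[55] read 'c'  n7⇒n8
[56] read 'a'  n8⇒n9  emit P1@[53:56]
[57] read 'a'  n9⇒n2 (via fail)
[58] read 'c'  n2⇒n6 (via fail)
[59] read 'a'  n6⇒n7
[60] read 'c'  n7⇒n8
[61] read 'a'  n8⇒n9  emit P1@[58:61]
[62] read 'c'  n9⇒n8 (via fail)
[63] read 'c'  n8⇒n6 (via fail)
[64] read 'a'  n6⇒n7
[65] read 'b'  n7⇒n0 (via fail)
[66] read 'b'  n0⇒n0
[67] read 'c'  n0⇒n6
[68] read 'a'  n6⇒n7
[69] read 'c'  n7⇒n8
[70] read 'a'  n8⇒n9  emit P1@[67:70]
[71] read 'c'  n9⇒n8 (via fail)
[72] read 'a'  n8⇒n9  emit P1@[69:72]
[73] read 'c'  n9⇒n8 (via fail)
[74] read 'a'  n8⇒n9  emit P1@[71:74]

All matches (sorted): [[3,1],[8,0],[14,0],[19,1],[27,0],[36,0],[44,1],[52,0],[56,1],[61,1],[70,1],[72,1],[74,1]]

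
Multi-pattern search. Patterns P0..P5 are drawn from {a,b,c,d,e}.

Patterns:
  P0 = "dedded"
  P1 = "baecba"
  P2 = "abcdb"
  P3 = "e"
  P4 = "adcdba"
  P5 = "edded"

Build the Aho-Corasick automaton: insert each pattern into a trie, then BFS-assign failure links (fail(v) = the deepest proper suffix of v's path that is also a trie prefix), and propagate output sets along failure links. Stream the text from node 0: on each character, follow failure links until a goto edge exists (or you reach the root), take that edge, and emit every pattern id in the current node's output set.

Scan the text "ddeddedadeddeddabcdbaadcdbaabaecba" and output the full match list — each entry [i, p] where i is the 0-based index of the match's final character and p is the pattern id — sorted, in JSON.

Build:
Trie (insert patterns):
  n0 'ε': a→13 b→7 d→1 e→18
  n1 'd': e→2
  n2 'de': d→3
  n3 'ded': d→4
  n4 'dedd': e→5
  n5 'dedde': d→6
  n6 'dedded': ·  ←P0
  n7 'b': a→8
  n8 'ba': e→9
  n9 'bae': c→10
  n10 'baec': b→11
  n11 'baecb': a→12
  n12 'baecba': ·  ←P1
  n13 'a': b→14 d→19
  n14 'ab': c→15
  n15 'abc': d→16
  n16 'abcd': b→17
  n17 'abcdb': ·  ←P2
  n18 'e': d→24  ←P3
  n19 'ad': c→20
  n20 'adc': d→21
  n21 'adcd': b→22
  n22 'adcdb': a→23
  n23 'adcdba': ·  ←P4
  n24 'ed': d→25
  n25 'edd': e→26
  n26 'edde': d→27
  n27 'edded': ·  ←P5

Failure links (BFS by depth):
  n1('d'): parent n0 fail=0; on 'd' 0 → fail=0;  out ∅∪∅=∅
  n7('b'): parent n0 fail=0; on 'b' 0 → fail=0;  out ∅∪∅=∅
  n13('a'): parent n0 fail=0; on 'a' 0 → fail=0;  out ∅∪∅=∅
  n18('e'): parent n0 fail=0; on 'e' 0 → fail=0;  out {3}∪∅={3}
  n2('de'): parent n1 fail=0; on 'e' 0 → fail=18;  out ∅∪{3}={3}
  n8('ba'): parent n7 fail=0; on 'a' 0 → fail=13;  out ∅∪∅=∅
  n14('ab'): parent n13 fail=0; on 'b' 0 → fail=7;  out ∅∪∅=∅
  n19('ad'): parent n13 fail=0; on 'd' 0 → fail=1;  out ∅∪∅=∅
  n24('ed'): parent n18 fail=0; on 'd' 0 → fail=1;  out ∅∪∅=∅
  n3('ded'): parent n2 fail=18; on 'd' 18 → fail=24;  out ∅∪∅=∅
  n9('bae'): parent n8 fail=13; on 'e' 13→0 → fail=18;  out ∅∪{3}={3}
  n15('abc'): parent n14 fail=7; on 'c' 7→0 → fail=0;  out ∅∪∅=∅
  n20('adc'): parent n19 fail=1; on 'c' 1→0 → fail=0;  out ∅∪∅=∅
  n25('edd'): parent n24 fail=1; on 'd' 1→0 → fail=1;  out ∅∪∅=∅
  n4('dedd'): parent n3 fail=24; on 'd' 24 → fail=25;  out ∅∪∅=∅
  n10('baec'): parent n9 fail=18; on 'c' 18→0 → fail=0;  out ∅∪∅=∅
  n16('abcd'): parent n15 fail=0; on 'd' 0 → fail=1;  out ∅∪∅=∅
  n21('adcd'): parent n20 fail=0; on 'd' 0 → fail=1;  out ∅∪∅=∅
  n26('edde'): parent n25 fail=1; on 'e' 1 → fail=2;  out ∅∪{3}={3}
  n5('dedde'): parent n4 fail=25; on 'e' 25 → fail=26;  out ∅∪{3}={3}
  n11('baecb'): parent n10 fail=0; on 'b' 0 → fail=7;  out ∅∪∅=∅
  n17('abcdb'): parent n16 fail=1; on 'b' 1→0 → fail=7;  out {2}∪∅={2}
  n22('adcdb'): parent n21 fail=1; on 'b' 1→0 → fail=7;  out ∅∪∅=∅
  n27('edded'): parent n26 fail=2; on 'd' 2 → fail=3;  out {5}∪∅={5}
  n6('dedded'): parent n5 fail=26; on 'd' 26 → fail=27;  out {0}∪{5}={0,5}
  n12('baecba'): parent n11 fail=7; on 'a' 7 → fail=8;  out {1}∪∅={1}
  n23('adcdba'): parent n22 fail=7; on 'a' 7 → fail=8;  out {4}∪∅={4}

Scan:
[0] read 'd'  n0⇒n1
[1] read 'd'  n1⇒n1 ·f
[2] read 'e'  n1⇒n2  ** P3@[2:2]
[3] read 'd'  n2⇒n3
[4] read 'd'  n3⇒n4
[5] read 'e'  n4⇒n5  ** P3@[5:5]
[6] read 'd'  n5⇒n6  ** P0@[1:6],P5@[2:6]
[7] read 'a'  n6⇒n13 ·f
[8] read 'd'  n13⇒n19
[9] read 'e'  n19⇒n2 ·f  ** P3@[9:9]
[10] read 'd'  n2⇒n3
[11] read 'd'  n3⇒n4
[12] read 'e'  n4⇒n5  ** P3@[12:12]
[13] read 'd'  n5⇒n6  ** P0@[8:13],P5@[9:13]
[14] read 'd'  n6⇒n4 ·f
[15] read 'a'  n4⇒n13 ·f
[16] read 'b'  n13⇒n14
[17] read 'c'  n14⇒n15
[18] read 'd'  n15⇒n16
[19] read 'b'  n16⇒n17  ** P2@[15:19]
[20] read 'a'  n17⇒n8 ·f
[21] read 'a'  n8⇒n13 ·f
[22] read 'd'  n13⇒n19
[23] read 'c'  n19⇒n20
[24] read 'd'  n20⇒n21
[25] read 'b'  n21⇒n22
[26] read 'a'  n22⇒n23  ** P4@[21:26]
[27] read 'a'  n23⇒n13 ·f
[28] read 'b'  n13⇒n14
[29] read 'a'  n14⇒n8 ·f
[30] read 'e'  n8⇒n9  ** P3@[30:30]
[31] read 'c'  n9⇒n10
[32] read 'b'  n10⇒n11
[33] read 'a'  n11⇒n12  ** P1@[28:33]

Result: [[2,3],[5,3],[6,0],[6,5],[9,3],[12,3],[13,0],[13,5],[19,2],[26,4],[30,3],[33,1]]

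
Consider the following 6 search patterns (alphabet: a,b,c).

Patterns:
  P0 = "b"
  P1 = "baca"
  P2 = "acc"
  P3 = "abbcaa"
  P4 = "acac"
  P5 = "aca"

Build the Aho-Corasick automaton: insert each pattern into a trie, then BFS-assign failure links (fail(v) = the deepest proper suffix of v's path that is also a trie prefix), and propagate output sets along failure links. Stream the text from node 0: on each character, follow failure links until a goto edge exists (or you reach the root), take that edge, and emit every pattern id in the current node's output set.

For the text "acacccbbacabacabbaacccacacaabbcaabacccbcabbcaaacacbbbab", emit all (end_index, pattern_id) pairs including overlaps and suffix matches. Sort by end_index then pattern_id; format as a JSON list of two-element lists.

Build:
Trie nodes:
  0='ε' goto a→5 b→1
  1='b' goto a→2  ←P0
  2='ba' goto c→3
  3='bac' goto a→4
  4='baca' goto ·  ←P1
  5='a' goto b→8 c→6
  6='ac' goto a→13 c→7
  7='acc' goto ·  ←P2
  8='ab' goto b→9
  9='abb' goto c→10
  10='abbc' goto a→11
  11='abbca' goto a→12
  12='abbcaa' goto ·  ←P3
  13='aca' goto c→14  ←P5
  14='acac' goto ·  ←P4

BFS fail/out derivation:
  fail(1) 'b': from fail(0)=0 chase 'b': 0 ⇒ 0;  out={0}∪out(0)={0}
  fail(5) 'a': from fail(0)=0 chase 'a': 0 ⇒ 0;  out=∅∪out(0)=∅
  fail(2) 'ba': from fail(1)=0 chase 'a': 0 ⇒ 5;  out=∅∪out(5)=∅
  fail(6) 'ac': from fail(5)=0 chase 'c': 0 ⇒ 0;  out=∅∪out(0)=∅
  fail(8) 'ab': from fail(5)=0 chase 'b': 0 ⇒ 1;  out=∅∪out(1)={0}
  fail(3) 'bac': from fail(2)=5 chase 'c': 5 ⇒ 6;  out=∅∪out(6)=∅
  fail(7) 'acc': from fail(6)=0 chase 'c': 0 ⇒ 0;  out={2}∪out(0)={2}
  fail(9) 'abb': from fail(8)=1 chase 'b': 1→0 ⇒ 1;  out=∅∪out(1)={0}
  fail(13) 'aca': from fail(6)=0 chase 'a': 0 ⇒ 5;  out={5}∪out(5)={5}
  fail(4) 'baca': from fail(3)=6 chase 'a': 6 ⇒ 13;  out={1}∪out(13)={1,5}
  fail(10) 'abbc': from fail(9)=1 chase 'c': 1→0 ⇒ 0;  out=∅∪out(0)=∅
  fail(14) 'acac': from fail(13)=5 chase 'c': 5 ⇒ 6;  out={4}∪out(6)={4}
  fail(11) 'abbca': from fail(10)=0 chase 'a': 0 ⇒ 5;  out=∅∪out(5)=∅
  fail(12) 'abbcaa': from fail(11)=5 chase 'a': 5→0 ⇒ 5;  out={3}∪out(5)={3}

Run:
i=0 'a': node 0→5
i=1 'c': node 5→6
i=2 'a': node 6→13  → match P5@[0:2]
i=3 'c': node 13→14  → match P4@[0:3]
i=4 'c': node 14→7 ·f  → match P2@[2:4]
i=5 'c': node 7→0 ·f
i=6 'b': node 0→1  → match P0@[6:6]
i=7 'b': node 1→1 ·f  → match P0@[7:7]
i=8 'a': node 1→2
i=9 'c': node 2→3
i=10 'a': node 3→4  → match P1@[7:10],P5@[8:10]
i=11 'b': node 4→8 ·f  → match P0@[11:11]
i=12 'a': node 8→2 ·f
i=13 'c': node 2→3
i=14 'a': node 3→4  → match P1@[11:14],P5@[12:14]
i=15 'b': node 4→8 ·f  → match P0@[15:15]
i=16 'b': node 8→9  → match P0@[16:16]
i=17 'a': node 9→2 ·f
i=18 'a': node 2→5 ·f
i=19 'c': node 5→6
i=20 'c': node 6→7  → match P2@[18:20]
i=21 'c': node 7→0 ·f
i=22 'a': node 0→5
i=23 'c': node 5→6
i=24 'a': node 6→13  → match P5@[22:24]
i=25 'c': node 13→14  → match P4@[22:25]
i=26 'a': node 14→13 ·f  → match P5@[24:26]
i=27 'a': node 13→5 ·f
i=28 'b': node 5→8  → match P0@[28:28]
i=29 'b': node 8→9  → match P0@[29:29]
i=30 'c': node 9→10
i=31 'a': node 10→11
i=32 'a': node 11→12  → match P3@[27:32]
i=33 'b': node 12→8 ·f  → match P0@[33:33]
i=34 'a': node 8→2 ·f
i=35 'c': node 2→3
i=36 'c': node 3→7 ·f  → match P2@[34:36]
i=37 'c': node 7→0 ·f
i=38 'b': node 0→1  → match P0@[38:38]
i=39 'c': node 1→0 ·f
i=40 'a': node 0→5
i=41 'b': node 5→8  → match P0@[41:41]
i=42 'b': node 8→9  → match P0@[42:42]
i=43 'c': node 9→10
i=44 'a': node 10→11
i=45 'a': node 11→12  → match P3@[40:45]
i=46 'a': node 12→5 ·f
i=47 'c': node 5→6
i=48 'a': node 6→13  → match P5@[46:48]
i=49 'c': node 13→14  → match P4@[46:49]
i=50 'b': node 14→1 ·f  → match P0@[50:50]
i=51 'b': node 1→1 ·f  → match P0@[51:51]
i=52 'b': node 1→1 ·f  → match P0@[52:52]
i=53 'a': node 1→2
i=54 'b': node 2→8 ·f  → match P0@[54:54]

All matches (sorted): [[2,5],[3,4],[4,2],[6,0],[7,0],[10,1],[10,5],[11,0],[14,1],[14,5],[15,0],[16,0],[20,2],[24,5],[25,4],[26,5],[28,0],[29,0],[32,3],[33,0],[36,2],[38,0],[41,0],[42,0],[45,3],[48,5],[49,4],[50,0],[51,0],[52,0],[54,0]]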